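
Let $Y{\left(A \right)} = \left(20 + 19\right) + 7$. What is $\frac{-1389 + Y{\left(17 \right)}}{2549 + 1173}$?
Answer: $- \frac{1343}{3722} \approx -0.36083$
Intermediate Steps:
$Y{\left(A \right)} = 46$ ($Y{\left(A \right)} = 39 + 7 = 46$)
$\frac{-1389 + Y{\left(17 \right)}}{2549 + 1173} = \frac{-1389 + 46}{2549 + 1173} = - \frac{1343}{3722}$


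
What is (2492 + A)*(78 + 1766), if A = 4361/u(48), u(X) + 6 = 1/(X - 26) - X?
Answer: 5277642328/1187 ≈ 4.4462e+6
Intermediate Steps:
u(X) = -6 + 1/(-26 + X) - X (u(X) = -6 + (1/(X - 26) - X) = -6 + (1/(-26 + X) - X) = -6 + 1/(-26 + X) - X)
A = -95942/1187 (A = 4361/(((157 - 1*48**2 + 20*48)/(-26 + 48))) = 4361/(((157 - 1*2304 + 960)/22)) = 4361/(((157 - 2304 + 960)/22)) = 4361/(((1/22)*(-1187))) = 4361/(-1187/22) = 4361*(-22/1187) = -95942/1187 ≈ -80.827)
(2492 + A)*(78 + 1766) = (2492 - 95942/1187)*(78 + 1766) = (2862062/1187)*1844 = 5277642328/1187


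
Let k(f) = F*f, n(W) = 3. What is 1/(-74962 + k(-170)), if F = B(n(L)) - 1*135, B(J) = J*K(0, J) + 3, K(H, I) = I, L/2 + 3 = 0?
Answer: -1/54052 ≈ -1.8501e-5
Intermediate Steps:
L = -6 (L = -6 + 2*0 = -6 + 0 = -6)
B(J) = 3 + J² (B(J) = J*J + 3 = J² + 3 = 3 + J²)
F = -123 (F = (3 + 3²) - 1*135 = (3 + 9) - 135 = 12 - 135 = -123)
k(f) = -123*f
1/(-74962 + k(-170)) = 1/(-74962 - 123*(-170)) = 1/(-74962 + 20910) = 1/(-54052) = -1/54052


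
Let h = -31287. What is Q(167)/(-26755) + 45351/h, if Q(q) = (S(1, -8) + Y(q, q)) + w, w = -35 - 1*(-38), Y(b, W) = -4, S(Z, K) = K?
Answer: -404361474/279027895 ≈ -1.4492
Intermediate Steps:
w = 3 (w = -35 + 38 = 3)
Q(q) = -9 (Q(q) = (-8 - 4) + 3 = -12 + 3 = -9)
Q(167)/(-26755) + 45351/h = -9/(-26755) + 45351/(-31287) = -9*(-1/26755) + 45351*(-1/31287) = 9/26755 - 15117/10429 = -404361474/279027895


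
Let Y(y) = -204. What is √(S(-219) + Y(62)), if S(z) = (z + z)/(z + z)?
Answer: I*√203 ≈ 14.248*I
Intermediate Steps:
S(z) = 1 (S(z) = (2*z)/((2*z)) = (2*z)*(1/(2*z)) = 1)
√(S(-219) + Y(62)) = √(1 - 204) = √(-203) = I*√203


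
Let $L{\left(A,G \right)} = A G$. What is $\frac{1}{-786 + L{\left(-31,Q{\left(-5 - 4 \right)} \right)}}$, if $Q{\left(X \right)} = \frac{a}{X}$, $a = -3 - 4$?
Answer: $- \frac{9}{7291} \approx -0.0012344$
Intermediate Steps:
$a = -7$
$Q{\left(X \right)} = - \frac{7}{X}$
$\frac{1}{-786 + L{\left(-31,Q{\left(-5 - 4 \right)} \right)}} = \frac{1}{-786 - 31 \left(- \frac{7}{-5 - 4}\right)} = \frac{1}{-786 - 31 \left(- \frac{7}{-9}\right)} = \frac{1}{-786 - 31 \left(\left(-7\right) \left(- \frac{1}{9}\right)\right)} = \frac{1}{-786 - \frac{217}{9}} = \frac{1}{- \frac{7291}{9}} = - \frac{9}{7291}$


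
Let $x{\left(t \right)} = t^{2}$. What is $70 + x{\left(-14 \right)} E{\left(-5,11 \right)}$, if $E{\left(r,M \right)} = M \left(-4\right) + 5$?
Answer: $-7574$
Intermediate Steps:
$E{\left(r,M \right)} = 5 - 4 M$ ($E{\left(r,M \right)} = - 4 M + 5 = 5 - 4 M$)
$70 + x{\left(-14 \right)} E{\left(-5,11 \right)} = 70 + \left(-14\right)^{2} \left(5 - 44\right) = 70 + 196 \left(5 - 44\right) = 70 + 196 \left(-39\right) = 70 - 7644 = -7574$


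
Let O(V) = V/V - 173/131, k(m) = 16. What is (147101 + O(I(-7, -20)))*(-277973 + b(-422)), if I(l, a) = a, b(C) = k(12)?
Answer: -5356283923873/131 ≈ -4.0888e+10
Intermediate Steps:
b(C) = 16
O(V) = -42/131 (O(V) = 1 - 173*1/131 = 1 - 173/131 = -42/131)
(147101 + O(I(-7, -20)))*(-277973 + b(-422)) = (147101 - 42/131)*(-277973 + 16) = (19270189/131)*(-277957) = -5356283923873/131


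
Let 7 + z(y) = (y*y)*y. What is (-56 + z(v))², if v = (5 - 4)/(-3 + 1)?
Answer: 255025/64 ≈ 3984.8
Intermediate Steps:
v = -½ (v = 1/(-2) = 1*(-½) = -½ ≈ -0.50000)
z(y) = -7 + y³ (z(y) = -7 + (y*y)*y = -7 + y²*y = -7 + y³)
(-56 + z(v))² = (-56 + (-7 + (-½)³))² = (-56 + (-7 - ⅛))² = (-56 - 57/8)² = (-505/8)² = 255025/64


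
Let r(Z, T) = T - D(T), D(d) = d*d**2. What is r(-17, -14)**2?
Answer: 7452900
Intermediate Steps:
D(d) = d**3
r(Z, T) = T - T**3
r(-17, -14)**2 = (-14 - 1*(-14)**3)**2 = (-14 - 1*(-2744))**2 = (-14 + 2744)**2 = 2730**2 = 7452900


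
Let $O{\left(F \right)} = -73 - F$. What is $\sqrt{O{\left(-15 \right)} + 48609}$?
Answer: $\sqrt{48551} \approx 220.34$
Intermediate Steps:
$\sqrt{O{\left(-15 \right)} + 48609} = \sqrt{\left(-73 - -15\right) + 48609} = \sqrt{\left(-73 + 15\right) + 48609} = \sqrt{-58 + 48609} = \sqrt{48551}$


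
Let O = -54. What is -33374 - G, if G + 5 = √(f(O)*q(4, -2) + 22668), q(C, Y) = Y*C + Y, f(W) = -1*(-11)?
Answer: -33369 - √22558 ≈ -33519.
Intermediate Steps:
f(W) = 11
q(C, Y) = Y + C*Y (q(C, Y) = C*Y + Y = Y + C*Y)
G = -5 + √22558 (G = -5 + √(11*(-2*(1 + 4)) + 22668) = -5 + √(11*(-2*5) + 22668) = -5 + √(11*(-10) + 22668) = -5 + √(-110 + 22668) = -5 + √22558 ≈ 145.19)
-33374 - G = -33374 - (-5 + √22558) = -33374 + (5 - √22558) = -33369 - √22558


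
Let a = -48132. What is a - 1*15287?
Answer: -63419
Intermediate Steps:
a - 1*15287 = -48132 - 1*15287 = -48132 - 15287 = -63419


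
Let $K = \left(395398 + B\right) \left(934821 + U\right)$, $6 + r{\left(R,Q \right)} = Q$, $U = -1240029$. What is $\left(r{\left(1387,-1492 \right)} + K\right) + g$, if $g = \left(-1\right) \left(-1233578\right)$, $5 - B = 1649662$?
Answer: $382811112952$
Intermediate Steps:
$B = -1649657$ ($B = 5 - 1649662 = -1649657$)
$r{\left(R,Q \right)} = -6 + Q$
$g = 1233578$
$K = 382809880872$ ($K = \left(395398 - 1649657\right) \left(934821 - 1240029\right) = \left(-1254259\right) \left(-305208\right) = 382809880872$)
$\left(r{\left(1387,-1492 \right)} + K\right) + g = \left(\left(-6 - 1492\right) + 382809880872\right) + 1233578 = \left(-1498 + 382809880872\right) + 1233578 = 382809879374 + 1233578 = 382811112952$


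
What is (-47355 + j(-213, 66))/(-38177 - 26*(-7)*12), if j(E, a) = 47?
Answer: 47308/35993 ≈ 1.3144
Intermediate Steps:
(-47355 + j(-213, 66))/(-38177 - 26*(-7)*12) = (-47355 + 47)/(-38177 - 26*(-7)*12) = -47308/(-38177 + 182*12) = -47308/(-38177 + 2184) = -47308/(-35993) = -47308*(-1/35993) = 47308/35993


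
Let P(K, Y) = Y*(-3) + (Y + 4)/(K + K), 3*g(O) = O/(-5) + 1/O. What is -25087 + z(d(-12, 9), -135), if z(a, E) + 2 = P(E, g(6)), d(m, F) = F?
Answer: -609637919/24300 ≈ -25088.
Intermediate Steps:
g(O) = -O/15 + 1/(3*O) (g(O) = (O/(-5) + 1/O)/3 = (O*(-⅕) + 1/O)/3 = (-O/5 + 1/O)/3 = (1/O - O/5)/3 = -O/15 + 1/(3*O))
P(K, Y) = -3*Y + (4 + Y)/(2*K) (P(K, Y) = -3*Y + (4 + Y)/((2*K)) = -3*Y + (4 + Y)*(1/(2*K)) = -3*Y + (4 + Y)/(2*K))
z(a, E) = -2 + (329/90 + 31*E/15)/(2*E) (z(a, E) = -2 + (4 + (1/15)*(5 - 1*6²)/6 - 6*E*(1/15)*(5 - 1*6²)/6)/(2*E) = -2 + (4 + (1/15)*(⅙)*(5 - 1*36) - 6*E*(1/15)*(⅙)*(5 - 1*36))/(2*E) = -2 + (4 + (1/15)*(⅙)*(5 - 36) - 6*E*(1/15)*(⅙)*(5 - 36))/(2*E) = -2 + (4 + (1/15)*(⅙)*(-31) - 6*E*(1/15)*(⅙)*(-31))/(2*E) = -2 + (4 - 31/90 - 6*E*(-31/90))/(2*E) = -2 + (4 - 31/90 + 31*E/15)/(2*E) = -2 + (329/90 + 31*E/15)/(2*E))
-25087 + z(d(-12, 9), -135) = -25087 + (1/180)*(329 - 174*(-135))/(-135) = -25087 + (1/180)*(-1/135)*(329 + 23490) = -25087 + (1/180)*(-1/135)*23819 = -25087 - 23819/24300 = -609637919/24300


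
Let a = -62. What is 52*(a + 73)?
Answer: 572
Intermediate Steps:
52*(a + 73) = 52*(-62 + 73) = 52*11 = 572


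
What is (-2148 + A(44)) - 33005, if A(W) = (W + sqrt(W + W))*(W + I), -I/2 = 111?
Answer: -42985 - 356*sqrt(22) ≈ -44655.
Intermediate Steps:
I = -222 (I = -2*111 = -222)
A(W) = (-222 + W)*(W + sqrt(2)*sqrt(W)) (A(W) = (W + sqrt(W + W))*(W - 222) = (W + sqrt(2*W))*(-222 + W) = (W + sqrt(2)*sqrt(W))*(-222 + W) = (-222 + W)*(W + sqrt(2)*sqrt(W)))
(-2148 + A(44)) - 33005 = (-2148 + (44**2 - 222*44 + sqrt(2)*44**(3/2) - 222*sqrt(2)*sqrt(44))) - 33005 = (-2148 + (1936 - 9768 + sqrt(2)*(88*sqrt(11)) - 222*sqrt(2)*2*sqrt(11))) - 33005 = (-2148 + (1936 - 9768 + 88*sqrt(22) - 444*sqrt(22))) - 33005 = (-2148 + (-7832 - 356*sqrt(22))) - 33005 = (-9980 - 356*sqrt(22)) - 33005 = -42985 - 356*sqrt(22)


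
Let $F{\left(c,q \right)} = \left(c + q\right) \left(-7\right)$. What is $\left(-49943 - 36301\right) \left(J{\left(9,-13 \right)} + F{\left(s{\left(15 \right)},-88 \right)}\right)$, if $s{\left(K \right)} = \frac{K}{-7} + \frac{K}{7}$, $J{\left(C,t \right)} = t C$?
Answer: $-43035756$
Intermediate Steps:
$J{\left(C,t \right)} = C t$
$s{\left(K \right)} = 0$ ($s{\left(K \right)} = K \left(- \frac{1}{7}\right) + K \frac{1}{7} = - \frac{K}{7} + \frac{K}{7} = 0$)
$F{\left(c,q \right)} = - 7 c - 7 q$
$\left(-49943 - 36301\right) \left(J{\left(9,-13 \right)} + F{\left(s{\left(15 \right)},-88 \right)}\right) = \left(-49943 - 36301\right) \left(9 \left(-13\right) - -616\right) = - 86244 \left(-117 + \left(0 + 616\right)\right) = - 86244 \left(-117 + 616\right) = \left(-86244\right) 499 = -43035756$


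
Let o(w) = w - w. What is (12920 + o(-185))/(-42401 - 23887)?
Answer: -1615/8286 ≈ -0.19491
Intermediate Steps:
o(w) = 0
(12920 + o(-185))/(-42401 - 23887) = (12920 + 0)/(-42401 - 23887) = 12920/(-66288) = 12920*(-1/66288) = -1615/8286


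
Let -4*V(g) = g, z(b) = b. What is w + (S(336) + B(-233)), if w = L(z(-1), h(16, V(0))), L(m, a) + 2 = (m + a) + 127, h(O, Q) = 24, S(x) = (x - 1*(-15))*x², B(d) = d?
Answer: 39626411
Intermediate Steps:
V(g) = -g/4
S(x) = x²*(15 + x) (S(x) = (x + 15)*x² = (15 + x)*x² = x²*(15 + x))
L(m, a) = 125 + a + m (L(m, a) = -2 + ((m + a) + 127) = -2 + ((a + m) + 127) = -2 + (127 + a + m) = 125 + a + m)
w = 148 (w = 125 + 24 - 1 = 148)
w + (S(336) + B(-233)) = 148 + (336²*(15 + 336) - 233) = 148 + (112896*351 - 233) = 148 + (39626496 - 233) = 148 + 39626263 = 39626411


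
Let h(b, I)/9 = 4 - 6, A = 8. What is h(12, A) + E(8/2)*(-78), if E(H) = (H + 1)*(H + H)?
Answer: -3138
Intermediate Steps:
h(b, I) = -18 (h(b, I) = 9*(4 - 6) = 9*(-2) = -18)
E(H) = 2*H*(1 + H) (E(H) = (1 + H)*(2*H) = 2*H*(1 + H))
h(12, A) + E(8/2)*(-78) = -18 + (2*(8/2)*(1 + 8/2))*(-78) = -18 + (2*(8*(½))*(1 + 8*(½)))*(-78) = -18 + (2*4*(1 + 4))*(-78) = -18 + (2*4*5)*(-78) = -18 + 40*(-78) = -18 - 3120 = -3138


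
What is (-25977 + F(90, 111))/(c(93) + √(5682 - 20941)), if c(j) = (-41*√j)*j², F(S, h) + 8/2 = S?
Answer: 25891/(354609*√93 - I*√15259) ≈ 0.0075711 + 2.7348e-7*I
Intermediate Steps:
F(S, h) = -4 + S
c(j) = -41*j^(5/2)
(-25977 + F(90, 111))/(c(93) + √(5682 - 20941)) = (-25977 + (-4 + 90))/(-354609*√93 + √(5682 - 20941)) = (-25977 + 86)/(-354609*√93 + √(-15259)) = -25891/(-354609*√93 + I*√15259)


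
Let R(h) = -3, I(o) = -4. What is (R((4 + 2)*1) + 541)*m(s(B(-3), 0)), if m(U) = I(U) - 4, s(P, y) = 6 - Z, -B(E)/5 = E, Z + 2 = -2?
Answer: -4304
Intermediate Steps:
Z = -4 (Z = -2 - 2 = -4)
B(E) = -5*E
s(P, y) = 10 (s(P, y) = 6 - 1*(-4) = 6 + 4 = 10)
m(U) = -8 (m(U) = -4 - 4 = -8)
(R((4 + 2)*1) + 541)*m(s(B(-3), 0)) = (-3 + 541)*(-8) = 538*(-8) = -4304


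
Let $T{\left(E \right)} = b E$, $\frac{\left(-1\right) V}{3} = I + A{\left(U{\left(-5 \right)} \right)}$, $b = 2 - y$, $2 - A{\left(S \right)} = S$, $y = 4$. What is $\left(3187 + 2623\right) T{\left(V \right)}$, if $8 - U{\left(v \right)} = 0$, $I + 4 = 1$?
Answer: $-313740$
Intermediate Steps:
$I = -3$ ($I = -4 + 1 = -3$)
$U{\left(v \right)} = 8$ ($U{\left(v \right)} = 8 - 0 = 8 + 0 = 8$)
$A{\left(S \right)} = 2 - S$
$b = -2$ ($b = 2 - 4 = -2$)
$V = 27$ ($V = - 3 \left(-3 + \left(2 - 8\right)\right) = - 3 \left(-3 - 6\right) = \left(-3\right) \left(-9\right) = 27$)
$T{\left(E \right)} = - 2 E$
$\left(3187 + 2623\right) T{\left(V \right)} = \left(3187 + 2623\right) \left(\left(-2\right) 27\right) = 5810 \left(-54\right) = -313740$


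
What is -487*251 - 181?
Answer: -122418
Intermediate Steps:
-487*251 - 181 = -122237 - 181 = -122418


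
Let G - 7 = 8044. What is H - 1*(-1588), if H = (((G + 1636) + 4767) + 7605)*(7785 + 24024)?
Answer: 701676319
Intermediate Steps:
G = 8051 (G = 7 + 8044 = 8051)
H = 701674731 (H = (((8051 + 1636) + 4767) + 7605)*(7785 + 24024) = ((9687 + 4767) + 7605)*31809 = (14454 + 7605)*31809 = 22059*31809 = 701674731)
H - 1*(-1588) = 701674731 - 1*(-1588) = 701674731 + 1588 = 701676319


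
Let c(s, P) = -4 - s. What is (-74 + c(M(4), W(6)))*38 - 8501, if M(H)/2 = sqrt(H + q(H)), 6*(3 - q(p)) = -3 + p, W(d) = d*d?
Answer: -11465 - 38*sqrt(246)/3 ≈ -11664.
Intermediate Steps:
W(d) = d**2
q(p) = 7/2 - p/6 (q(p) = 3 - (-3 + p)/6 = 3 + (1/2 - p/6) = 7/2 - p/6)
M(H) = 2*sqrt(7/2 + 5*H/6) (M(H) = 2*sqrt(H + (7/2 - H/6)) = 2*sqrt(7/2 + 5*H/6))
(-74 + c(M(4), W(6)))*38 - 8501 = (-74 + (-4 - sqrt(126 + 30*4)/3))*38 - 8501 = (-74 + (-4 - sqrt(126 + 120)/3))*38 - 8501 = (-74 + (-4 - sqrt(246)/3))*38 - 8501 = (-78 - sqrt(246)/3)*38 - 8501 = (-2964 - 38*sqrt(246)/3) - 8501 = -11465 - 38*sqrt(246)/3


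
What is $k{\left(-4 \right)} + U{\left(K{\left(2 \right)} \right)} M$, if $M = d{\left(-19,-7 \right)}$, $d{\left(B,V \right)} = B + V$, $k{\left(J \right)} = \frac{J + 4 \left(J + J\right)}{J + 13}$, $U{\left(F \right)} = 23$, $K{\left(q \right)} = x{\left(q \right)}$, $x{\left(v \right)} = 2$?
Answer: $-602$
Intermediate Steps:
$K{\left(q \right)} = 2$
$k{\left(J \right)} = \frac{9 J}{13 + J}$ ($k{\left(J \right)} = \frac{J + 4 \cdot 2 J}{13 + J} = \frac{J + 8 J}{13 + J} = \frac{9 J}{13 + J}$)
$M = -26$ ($M = -19 - 7 = -26$)
$k{\left(-4 \right)} + U{\left(K{\left(2 \right)} \right)} M = 9 \left(-4\right) \frac{1}{13 - 4} + 23 \left(-26\right) = 9 \left(-4\right) \frac{1}{9} - 598 = -4 - 598 = -602$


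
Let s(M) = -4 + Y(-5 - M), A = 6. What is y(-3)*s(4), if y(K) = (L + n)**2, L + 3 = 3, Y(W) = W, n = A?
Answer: -468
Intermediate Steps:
n = 6
L = 0 (L = -3 + 3 = 0)
y(K) = 36 (y(K) = (0 + 6)**2 = 6**2 = 36)
s(M) = -9 - M (s(M) = -4 + (-5 - M) = -9 - M)
y(-3)*s(4) = 36*(-9 - 1*4) = 36*(-9 - 4) = 36*(-13) = -468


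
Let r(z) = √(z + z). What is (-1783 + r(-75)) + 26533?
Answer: 24750 + 5*I*√6 ≈ 24750.0 + 12.247*I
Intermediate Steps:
r(z) = √2*√z (r(z) = √(2*z) = √2*√z)
(-1783 + r(-75)) + 26533 = (-1783 + √2*√(-75)) + 26533 = (-1783 + √2*(5*I*√3)) + 26533 = (-1783 + 5*I*√6) + 26533 = 24750 + 5*I*√6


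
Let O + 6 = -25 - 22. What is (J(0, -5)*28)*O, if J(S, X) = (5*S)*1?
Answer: 0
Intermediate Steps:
O = -53 (O = -6 + (-25 - 22) = -6 - 47 = -53)
J(S, X) = 5*S
(J(0, -5)*28)*O = ((5*0)*28)*(-53) = (0*28)*(-53) = 0*(-53) = 0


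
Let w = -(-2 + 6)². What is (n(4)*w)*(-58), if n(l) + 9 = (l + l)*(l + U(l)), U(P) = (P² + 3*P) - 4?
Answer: 199520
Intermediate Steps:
U(P) = -4 + P² + 3*P
n(l) = -9 + 2*l*(-4 + l² + 4*l) (n(l) = -9 + (l + l)*(l + (-4 + l² + 3*l)) = -9 + (2*l)*(-4 + l² + 4*l) = -9 + 2*l*(-4 + l² + 4*l))
w = -16 (w = -1*4² = -1*16 = -16)
(n(4)*w)*(-58) = ((-9 - 8*4 + 2*4³ + 8*4²)*(-16))*(-58) = ((-9 - 32 + 2*64 + 8*16)*(-16))*(-58) = ((-9 - 32 + 128 + 128)*(-16))*(-58) = (215*(-16))*(-58) = -3440*(-58) = 199520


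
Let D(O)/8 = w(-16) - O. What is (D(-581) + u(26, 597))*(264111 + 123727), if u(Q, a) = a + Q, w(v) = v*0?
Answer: 2044294098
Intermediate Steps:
w(v) = 0
u(Q, a) = Q + a
D(O) = -8*O (D(O) = 8*(0 - O) = 8*(-O) = -8*O)
(D(-581) + u(26, 597))*(264111 + 123727) = (-8*(-581) + (26 + 597))*(264111 + 123727) = (4648 + 623)*387838 = 5271*387838 = 2044294098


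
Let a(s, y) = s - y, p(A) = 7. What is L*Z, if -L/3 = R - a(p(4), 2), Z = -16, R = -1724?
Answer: -82992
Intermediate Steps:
L = 5187 (L = -3*(-1724 - (7 - 1*2)) = -3*(-1724 - (7 - 2)) = -3*(-1724 - 1*5) = -3*(-1724 - 5) = -3*(-1729) = 5187)
L*Z = 5187*(-16) = -82992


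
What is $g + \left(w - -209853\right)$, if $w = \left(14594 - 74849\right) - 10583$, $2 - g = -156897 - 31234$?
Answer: $327148$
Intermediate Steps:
$g = 188133$ ($g = 2 - \left(-156897 - 31234\right) = 2 - -188131 = 2 + 188131 = 188133$)
$w = -70838$ ($w = -60255 - 10583 = -70838$)
$g + \left(w - -209853\right) = 188133 - -139015 = 188133 + \left(-70838 + 209853\right) = 188133 + 139015 = 327148$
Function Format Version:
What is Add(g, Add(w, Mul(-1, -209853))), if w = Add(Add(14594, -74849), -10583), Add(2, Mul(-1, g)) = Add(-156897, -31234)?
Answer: 327148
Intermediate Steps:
g = 188133 (g = Add(2, Mul(-1, Add(-156897, -31234))) = Add(2, Mul(-1, -188131)) = Add(2, 188131) = 188133)
w = -70838 (w = Add(-60255, -10583) = -70838)
Add(g, Add(w, Mul(-1, -209853))) = Add(188133, Add(-70838, Mul(-1, -209853))) = Add(188133, Add(-70838, 209853)) = Add(188133, 139015) = 327148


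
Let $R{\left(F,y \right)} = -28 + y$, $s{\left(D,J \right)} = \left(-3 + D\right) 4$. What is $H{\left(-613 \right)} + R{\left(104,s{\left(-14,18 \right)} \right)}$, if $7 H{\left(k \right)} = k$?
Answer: $- \frac{1285}{7} \approx -183.57$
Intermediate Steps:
$s{\left(D,J \right)} = -12 + 4 D$
$H{\left(k \right)} = \frac{k}{7}$
$H{\left(-613 \right)} + R{\left(104,s{\left(-14,18 \right)} \right)} = \frac{1}{7} \left(-613\right) + \left(-28 + \left(-12 + 4 \left(-14\right)\right)\right) = - \frac{613}{7} - 96 = - \frac{1285}{7}$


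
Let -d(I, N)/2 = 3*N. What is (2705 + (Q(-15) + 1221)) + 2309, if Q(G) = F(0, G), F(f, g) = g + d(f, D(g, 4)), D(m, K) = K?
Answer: 6196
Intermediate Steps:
d(I, N) = -6*N
F(f, g) = -24 + g (F(f, g) = g - 6*4 = g - 24 = -24 + g)
Q(G) = -24 + G
(2705 + (Q(-15) + 1221)) + 2309 = (2705 + ((-24 - 15) + 1221)) + 2309 = (2705 + (-39 + 1221)) + 2309 = (2705 + 1182) + 2309 = 3887 + 2309 = 6196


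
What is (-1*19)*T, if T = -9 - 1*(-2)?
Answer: 133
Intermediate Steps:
T = -7 (T = -9 + 2 = -7)
(-1*19)*T = -1*19*(-7) = -19*(-7) = 133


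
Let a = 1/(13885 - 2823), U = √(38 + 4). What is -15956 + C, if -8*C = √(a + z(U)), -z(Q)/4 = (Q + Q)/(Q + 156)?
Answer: -15956 - √(1725672 - 978931690*√42)/(88496*√(156 + √42)) ≈ -15956.0 - 0.0706*I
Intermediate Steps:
U = √42 ≈ 6.4807
z(Q) = -8*Q/(156 + Q) (z(Q) = -4*(Q + Q)/(Q + 156) = -4*2*Q/(156 + Q) = -8*Q/(156 + Q))
a = 1/11062 ≈ 9.0400e-5
C = -√(1/11062 - 8*√42/(156 + √42))/8 ≈ -0.0706*I
-15956 + C = -15956 - √(1725672 - 978931690*√42)/(88496*√(156 + √42))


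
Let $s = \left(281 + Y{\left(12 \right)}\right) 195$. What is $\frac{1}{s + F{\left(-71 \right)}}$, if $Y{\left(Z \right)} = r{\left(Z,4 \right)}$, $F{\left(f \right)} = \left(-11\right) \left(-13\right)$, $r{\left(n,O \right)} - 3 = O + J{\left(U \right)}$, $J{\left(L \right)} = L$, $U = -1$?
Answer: $\frac{1}{56108} \approx 1.7823 \cdot 10^{-5}$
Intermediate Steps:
$r{\left(n,O \right)} = 2 + O$ ($r{\left(n,O \right)} = 3 + \left(O - 1\right) = 3 + \left(-1 + O\right) = 2 + O$)
$F{\left(f \right)} = 143$
$Y{\left(Z \right)} = 6$ ($Y{\left(Z \right)} = 2 + 4 = 6$)
$s = 55965$ ($s = \left(281 + 6\right) 195 = 287 \cdot 195 = 55965$)
$\frac{1}{s + F{\left(-71 \right)}} = \frac{1}{55965 + 143} = \frac{1}{56108}$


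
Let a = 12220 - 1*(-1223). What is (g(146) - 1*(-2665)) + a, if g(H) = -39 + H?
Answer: 16215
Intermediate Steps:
a = 13443 (a = 12220 + 1223 = 13443)
(g(146) - 1*(-2665)) + a = ((-39 + 146) - 1*(-2665)) + 13443 = (107 + 2665) + 13443 = 2772 + 13443 = 16215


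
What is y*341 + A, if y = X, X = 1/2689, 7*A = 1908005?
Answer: 5130627832/18823 ≈ 2.7257e+5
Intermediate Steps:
A = 1908005/7 (A = (1/7)*1908005 = 1908005/7 ≈ 2.7257e+5)
X = 1/2689 ≈ 0.00037189
y = 1/2689 ≈ 0.00037189
y*341 + A = (1/2689)*341 + 1908005/7 = 341/2689 + 1908005/7 = 5130627832/18823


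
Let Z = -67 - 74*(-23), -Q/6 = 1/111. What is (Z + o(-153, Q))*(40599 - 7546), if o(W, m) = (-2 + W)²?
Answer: 848139980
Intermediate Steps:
Q = -2/37 (Q = -6/111 = -6*1/111 = -2/37 ≈ -0.054054)
Z = 1635 (Z = -67 + 1702 = 1635)
(Z + o(-153, Q))*(40599 - 7546) = (1635 + (-2 - 153)²)*(40599 - 7546) = (1635 + (-155)²)*33053 = (1635 + 24025)*33053 = 25660*33053 = 848139980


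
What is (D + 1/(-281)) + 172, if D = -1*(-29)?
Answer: 56480/281 ≈ 201.00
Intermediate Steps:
D = 29
(D + 1/(-281)) + 172 = (29 + 1/(-281)) + 172 = (29 - 1/281) + 172 = 8148/281 + 172 = 56480/281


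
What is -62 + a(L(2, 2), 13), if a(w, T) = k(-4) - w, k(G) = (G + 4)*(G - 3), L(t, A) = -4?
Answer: -58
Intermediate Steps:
k(G) = (-3 + G)*(4 + G) (k(G) = (4 + G)*(-3 + G) = (-3 + G)*(4 + G))
a(w, T) = -w (a(w, T) = (-12 - 4 + (-4)**2) - w = (-12 - 4 + 16) - w = 0 - w = -w)
-62 + a(L(2, 2), 13) = -62 - 1*(-4) = -62 + 4 = -58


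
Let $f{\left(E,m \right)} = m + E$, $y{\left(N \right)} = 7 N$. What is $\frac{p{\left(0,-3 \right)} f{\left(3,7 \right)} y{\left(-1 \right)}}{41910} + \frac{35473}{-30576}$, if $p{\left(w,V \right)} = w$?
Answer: $- \frac{35473}{30576} \approx -1.1602$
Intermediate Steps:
$f{\left(E,m \right)} = E + m$
$\frac{p{\left(0,-3 \right)} f{\left(3,7 \right)} y{\left(-1 \right)}}{41910} + \frac{35473}{-30576} = \frac{0 \left(3 + 7\right) 7 \left(-1\right)}{41910} + \frac{35473}{-30576} = 0 \cdot 10 \left(-7\right) \frac{1}{41910} + 35473 \left(- \frac{1}{30576}\right) = 0 \left(-7\right) \frac{1}{41910} - \frac{35473}{30576} = 0 \cdot \frac{1}{41910} - \frac{35473}{30576} = 0 - \frac{35473}{30576} = - \frac{35473}{30576}$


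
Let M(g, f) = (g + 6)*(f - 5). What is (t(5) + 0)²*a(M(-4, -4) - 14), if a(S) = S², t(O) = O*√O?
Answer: 128000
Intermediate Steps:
M(g, f) = (-5 + f)*(6 + g) (M(g, f) = (6 + g)*(-5 + f) = (-5 + f)*(6 + g))
t(O) = O^(3/2)
(t(5) + 0)²*a(M(-4, -4) - 14) = (5^(3/2) + 0)²*((-30 - 5*(-4) + 6*(-4) - 4*(-4)) - 14)² = (5*√5 + 0)²*((-30 + 20 - 24 + 16) - 14)² = (5*√5)²*(-18 - 14)² = 125*(-32)² = 125*1024 = 128000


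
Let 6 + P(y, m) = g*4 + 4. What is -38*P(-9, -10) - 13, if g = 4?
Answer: -545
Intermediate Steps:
P(y, m) = 14 (P(y, m) = -6 + (4*4 + 4) = -6 + (16 + 4) = -6 + 20 = 14)
-38*P(-9, -10) - 13 = -38*14 - 13 = -532 - 13 = -545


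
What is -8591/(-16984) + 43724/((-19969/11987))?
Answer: -809225048083/30832136 ≈ -26246.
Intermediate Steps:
-8591/(-16984) + 43724/((-19969/11987)) = -8591*(-1/16984) + 43724/((-19969*1/11987)) = 781/1544 + 43724/(-19969/11987) = 781/1544 + 43724*(-11987/19969) = 781/1544 - 524119588/19969 = -809225048083/30832136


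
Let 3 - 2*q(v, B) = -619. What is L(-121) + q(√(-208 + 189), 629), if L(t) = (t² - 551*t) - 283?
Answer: 81340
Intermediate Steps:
q(v, B) = 311 (q(v, B) = 3/2 - ½*(-619) = 3/2 + 619/2 = 311)
L(t) = -283 + t² - 551*t
L(-121) + q(√(-208 + 189), 629) = (-283 + (-121)² - 551*(-121)) + 311 = (-283 + 14641 + 66671) + 311 = 81029 + 311 = 81340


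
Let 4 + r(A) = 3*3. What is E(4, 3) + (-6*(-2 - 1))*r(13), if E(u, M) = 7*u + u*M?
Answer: 130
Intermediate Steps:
r(A) = 5 (r(A) = -4 + 3*3 = -4 + 9 = 5)
E(u, M) = 7*u + M*u
E(4, 3) + (-6*(-2 - 1))*r(13) = 4*(7 + 3) - 6*(-2 - 1)*5 = 4*10 - 6*(-3)*5 = 40 + 18*5 = 40 + 90 = 130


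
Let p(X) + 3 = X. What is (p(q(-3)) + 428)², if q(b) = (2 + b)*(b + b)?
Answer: 185761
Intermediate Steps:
q(b) = 2*b*(2 + b) (q(b) = (2 + b)*(2*b) = 2*b*(2 + b))
p(X) = -3 + X
(p(q(-3)) + 428)² = ((-3 + 2*(-3)*(2 - 3)) + 428)² = ((-3 + 2*(-3)*(-1)) + 428)² = ((-3 + 6) + 428)² = (3 + 428)² = 431² = 185761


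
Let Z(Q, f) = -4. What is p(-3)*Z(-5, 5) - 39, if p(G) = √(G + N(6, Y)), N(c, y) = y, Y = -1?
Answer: -39 - 8*I ≈ -39.0 - 8.0*I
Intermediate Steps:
p(G) = √(-1 + G) (p(G) = √(G - 1) = √(-1 + G))
p(-3)*Z(-5, 5) - 39 = √(-1 - 3)*(-4) - 39 = √(-4)*(-4) - 39 = (2*I)*(-4) - 39 = -8*I - 39 = -39 - 8*I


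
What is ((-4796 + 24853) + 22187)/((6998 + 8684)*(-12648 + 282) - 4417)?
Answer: -42244/193928029 ≈ -0.00021783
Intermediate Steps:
((-4796 + 24853) + 22187)/((6998 + 8684)*(-12648 + 282) - 4417) = (20057 + 22187)/(15682*(-12366) - 4417) = 42244/(-193923612 - 4417) = 42244/(-193928029) = 42244*(-1/193928029) = -42244/193928029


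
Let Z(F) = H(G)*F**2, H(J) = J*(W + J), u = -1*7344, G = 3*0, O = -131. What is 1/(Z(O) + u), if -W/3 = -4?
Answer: -1/7344 ≈ -0.00013617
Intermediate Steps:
W = 12 (W = -3*(-4) = 12)
G = 0
u = -7344
H(J) = J*(12 + J)
Z(F) = 0 (Z(F) = (0*(12 + 0))*F**2 = (0*12)*F**2 = 0*F**2 = 0)
1/(Z(O) + u) = 1/(0 - 7344) = 1/(-7344) = -1/7344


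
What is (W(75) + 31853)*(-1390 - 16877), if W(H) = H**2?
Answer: -684610626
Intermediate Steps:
(W(75) + 31853)*(-1390 - 16877) = (75**2 + 31853)*(-1390 - 16877) = (5625 + 31853)*(-18267) = 37478*(-18267) = -684610626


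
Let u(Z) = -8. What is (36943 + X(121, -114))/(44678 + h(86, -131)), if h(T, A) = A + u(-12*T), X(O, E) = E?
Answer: 36829/44539 ≈ 0.82689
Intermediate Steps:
h(T, A) = -8 + A (h(T, A) = A - 8 = -8 + A)
(36943 + X(121, -114))/(44678 + h(86, -131)) = (36943 - 114)/(44678 + (-8 - 131)) = 36829/(44678 - 139) = 36829/44539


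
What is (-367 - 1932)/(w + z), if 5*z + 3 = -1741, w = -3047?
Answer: 11495/16979 ≈ 0.67701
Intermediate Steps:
z = -1744/5 (z = -⅗ + (⅕)*(-1741) = -⅗ - 1741/5 = -1744/5 ≈ -348.80)
(-367 - 1932)/(w + z) = (-367 - 1932)/(-3047 - 1744/5) = -2299/(-16979/5) = -2299*(-5/16979) = 11495/16979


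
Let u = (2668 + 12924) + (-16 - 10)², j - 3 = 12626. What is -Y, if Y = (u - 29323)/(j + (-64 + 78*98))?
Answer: 1865/2887 ≈ 0.64600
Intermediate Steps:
j = 12629 (j = 3 + 12626 = 12629)
u = 16268 (u = 15592 + (-26)² = 15592 + 676 = 16268)
Y = -1865/2887 (Y = (16268 - 29323)/(12629 + (-64 + 78*98)) = -13055/(12629 + (-64 + 7644)) = -13055/(12629 + 7580) = -13055/20209 = -13055*1/20209 = -1865/2887 ≈ -0.64600)
-Y = -1*(-1865/2887) = 1865/2887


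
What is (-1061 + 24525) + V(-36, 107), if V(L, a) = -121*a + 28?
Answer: 10545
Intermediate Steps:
V(L, a) = 28 - 121*a
(-1061 + 24525) + V(-36, 107) = (-1061 + 24525) + (28 - 121*107) = 23464 + (28 - 12947) = 23464 - 12919 = 10545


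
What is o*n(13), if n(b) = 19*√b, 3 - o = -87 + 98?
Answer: -152*√13 ≈ -548.04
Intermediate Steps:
o = -8 (o = 3 - (-87 + 98) = 3 - 1*11 = 3 - 11 = -8)
o*n(13) = -152*√13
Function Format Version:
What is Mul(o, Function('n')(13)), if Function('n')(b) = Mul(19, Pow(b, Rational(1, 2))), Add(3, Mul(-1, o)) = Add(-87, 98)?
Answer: Mul(-152, Pow(13, Rational(1, 2))) ≈ -548.04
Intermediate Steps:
o = -8 (o = Add(3, Mul(-1, Add(-87, 98))) = Add(3, Mul(-1, 11)) = Add(3, -11) = -8)
Mul(o, Function('n')(13)) = Mul(-8, Mul(19, Pow(13, Rational(1, 2)))) = Mul(-152, Pow(13, Rational(1, 2)))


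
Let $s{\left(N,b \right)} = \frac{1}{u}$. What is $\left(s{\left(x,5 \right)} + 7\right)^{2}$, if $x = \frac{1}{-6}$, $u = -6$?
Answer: $\frac{1681}{36} \approx 46.694$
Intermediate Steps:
$x = - \frac{1}{6} \approx -0.16667$
$s{\left(N,b \right)} = - \frac{1}{6}$ ($s{\left(N,b \right)} = \frac{1}{-6} = - \frac{1}{6}$)
$\left(s{\left(x,5 \right)} + 7\right)^{2} = \left(- \frac{1}{6} + 7\right)^{2} = \left(\frac{41}{6}\right)^{2} = \frac{1681}{36}$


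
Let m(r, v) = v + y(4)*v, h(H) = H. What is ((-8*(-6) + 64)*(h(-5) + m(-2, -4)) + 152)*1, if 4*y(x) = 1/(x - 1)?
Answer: -2680/3 ≈ -893.33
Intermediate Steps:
y(x) = 1/(4*(-1 + x)) (y(x) = 1/(4*(x - 1)) = 1/(4*(-1 + x)))
m(r, v) = 13*v/12 (m(r, v) = v + (1/(4*(-1 + 4)))*v = v + ((¼)/3)*v = v + ((¼)*(⅓))*v = v + v/12 = 13*v/12)
((-8*(-6) + 64)*(h(-5) + m(-2, -4)) + 152)*1 = ((-8*(-6) + 64)*(-5 + (13/12)*(-4)) + 152)*1 = ((48 + 64)*(-5 - 13/3) + 152)*1 = (112*(-28/3) + 152)*1 = (-3136/3 + 152)*1 = -2680/3*1 = -2680/3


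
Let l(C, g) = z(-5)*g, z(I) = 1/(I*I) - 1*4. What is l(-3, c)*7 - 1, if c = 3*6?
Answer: -12499/25 ≈ -499.96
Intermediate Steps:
c = 18
z(I) = -4 + I⁻² (z(I) = 1/I² - 4 = I⁻² - 4 = -4 + I⁻²)
l(C, g) = -99*g/25 (l(C, g) = (-4 + (-5)⁻²)*g = (-4 + 1/25)*g = -99*g/25)
l(-3, c)*7 - 1 = -99/25*18*7 - 1 = -1782/25*7 - 1 = -12474/25 - 1 = -12499/25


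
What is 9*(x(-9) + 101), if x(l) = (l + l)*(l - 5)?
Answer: 3177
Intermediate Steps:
x(l) = 2*l*(-5 + l) (x(l) = (2*l)*(-5 + l) = 2*l*(-5 + l))
9*(x(-9) + 101) = 9*(2*(-9)*(-5 - 9) + 101) = 9*(2*(-9)*(-14) + 101) = 9*(252 + 101) = 9*353 = 3177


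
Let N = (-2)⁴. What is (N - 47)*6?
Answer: -186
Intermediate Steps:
N = 16
(N - 47)*6 = (16 - 47)*6 = -31*6 = -186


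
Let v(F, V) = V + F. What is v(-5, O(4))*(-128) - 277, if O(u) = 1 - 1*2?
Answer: 491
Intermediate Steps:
O(u) = -1 (O(u) = 1 - 2 = -1)
v(F, V) = F + V
v(-5, O(4))*(-128) - 277 = (-5 - 1)*(-128) - 277 = -6*(-128) - 277 = 768 - 277 = 491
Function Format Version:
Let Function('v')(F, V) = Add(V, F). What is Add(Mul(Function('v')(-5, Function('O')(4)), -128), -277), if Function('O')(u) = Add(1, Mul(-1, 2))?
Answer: 491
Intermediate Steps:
Function('O')(u) = -1 (Function('O')(u) = Add(1, -2) = -1)
Function('v')(F, V) = Add(F, V)
Add(Mul(Function('v')(-5, Function('O')(4)), -128), -277) = Add(Mul(Add(-5, -1), -128), -277) = Add(Mul(-6, -128), -277) = Add(768, -277) = 491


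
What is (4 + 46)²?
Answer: 2500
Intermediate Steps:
(4 + 46)² = 50² = 2500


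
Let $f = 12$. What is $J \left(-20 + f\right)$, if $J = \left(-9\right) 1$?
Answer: $72$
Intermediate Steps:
$J = -9$
$J \left(-20 + f\right) = - 9 \left(-20 + 12\right) = \left(-9\right) \left(-8\right) = 72$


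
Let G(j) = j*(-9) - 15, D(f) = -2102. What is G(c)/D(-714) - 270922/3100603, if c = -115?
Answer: -1866046552/3258733753 ≈ -0.57263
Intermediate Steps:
G(j) = -15 - 9*j (G(j) = -9*j - 15 = -15 - 9*j)
G(c)/D(-714) - 270922/3100603 = (-15 - 9*(-115))/(-2102) - 270922/3100603 = (-15 + 1035)*(-1/2102) - 270922*1/3100603 = 1020*(-1/2102) - 270922/3100603 = -510/1051 - 270922/3100603 = -1866046552/3258733753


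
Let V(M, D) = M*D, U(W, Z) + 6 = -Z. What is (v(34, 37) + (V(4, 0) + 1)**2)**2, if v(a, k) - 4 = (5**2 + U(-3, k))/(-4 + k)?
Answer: 2401/121 ≈ 19.843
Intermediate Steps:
U(W, Z) = -6 - Z
v(a, k) = 4 + (19 - k)/(-4 + k) (v(a, k) = 4 + (5**2 + (-6 - k))/(-4 + k) = 4 + (25 + (-6 - k))/(-4 + k) = 4 + (19 - k)/(-4 + k))
V(M, D) = D*M
(v(34, 37) + (V(4, 0) + 1)**2)**2 = (3*(1 + 37)/(-4 + 37) + (0*4 + 1)**2)**2 = (3*38/33 + (0 + 1)**2)**2 = (3*(1/33)*38 + 1**2)**2 = (38/11 + 1)**2 = (49/11)**2 = 2401/121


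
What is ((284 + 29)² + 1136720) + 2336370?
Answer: 3571059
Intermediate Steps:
((284 + 29)² + 1136720) + 2336370 = (313² + 1136720) + 2336370 = (97969 + 1136720) + 2336370 = 1234689 + 2336370 = 3571059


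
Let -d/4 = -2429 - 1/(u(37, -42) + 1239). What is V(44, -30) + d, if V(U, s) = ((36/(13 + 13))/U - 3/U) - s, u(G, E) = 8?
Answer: 6951641965/713284 ≈ 9746.0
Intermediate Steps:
V(U, s) = -s - 21/(13*U) (V(U, s) = ((36/26)/U - 3/U) - s = ((36*(1/26))/U - 3/U) - s = (18/(13*U) - 3/U) - s = -21/(13*U) - s = -s - 21/(13*U))
d = 12115856/1247 (d = -4*(-2429 - 1/(8 + 1239)) = -4*(-2429 - 1/1247) = -4*(-3028964/1247) = 12115856/1247 ≈ 9716.0)
V(44, -30) + d = (-1*(-30) - 21/13/44) + 12115856/1247 = (30 - 21/13*1/44) + 12115856/1247 = (30 - 21/572) + 12115856/1247 = 17139/572 + 12115856/1247 = 6951641965/713284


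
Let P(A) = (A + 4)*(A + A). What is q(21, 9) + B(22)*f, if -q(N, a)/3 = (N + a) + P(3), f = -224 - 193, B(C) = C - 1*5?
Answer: -7305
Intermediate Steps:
B(C) = -5 + C (B(C) = C - 5 = -5 + C)
P(A) = 2*A*(4 + A) (P(A) = (4 + A)*(2*A) = 2*A*(4 + A))
f = -417
q(N, a) = -126 - 3*N - 3*a (q(N, a) = -3*((N + a) + 2*3*(4 + 3)) = -3*((N + a) + 2*3*7) = -3*((N + a) + 42) = -3*(42 + N + a) = -126 - 3*N - 3*a)
q(21, 9) + B(22)*f = (-126 - 3*21 - 3*9) + (-5 + 22)*(-417) = (-126 - 63 - 27) + 17*(-417) = -216 - 7089 = -7305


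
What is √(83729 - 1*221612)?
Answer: I*√137883 ≈ 371.33*I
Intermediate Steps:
√(83729 - 1*221612) = √(83729 - 221612) = √(-137883) = I*√137883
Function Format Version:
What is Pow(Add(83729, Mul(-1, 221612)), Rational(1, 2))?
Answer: Mul(I, Pow(137883, Rational(1, 2))) ≈ Mul(371.33, I)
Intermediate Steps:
Pow(Add(83729, Mul(-1, 221612)), Rational(1, 2)) = Pow(Add(83729, -221612), Rational(1, 2)) = Pow(-137883, Rational(1, 2)) = Mul(I, Pow(137883, Rational(1, 2)))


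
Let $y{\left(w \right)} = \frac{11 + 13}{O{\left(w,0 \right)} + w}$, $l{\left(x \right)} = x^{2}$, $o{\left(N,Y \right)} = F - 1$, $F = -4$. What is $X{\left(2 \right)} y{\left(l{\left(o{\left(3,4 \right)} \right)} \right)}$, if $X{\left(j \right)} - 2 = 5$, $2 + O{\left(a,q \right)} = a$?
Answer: $\frac{7}{2} \approx 3.5$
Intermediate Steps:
$O{\left(a,q \right)} = -2 + a$
$X{\left(j \right)} = 7$ ($X{\left(j \right)} = 2 + 5 = 7$)
$o{\left(N,Y \right)} = -5$ ($o{\left(N,Y \right)} = -4 - 1 = -5$)
$y{\left(w \right)} = \frac{24}{-2 + 2 w}$ ($y{\left(w \right)} = \frac{11 + 13}{\left(-2 + w\right) + w} = \frac{24}{-2 + 2 w}$)
$X{\left(2 \right)} y{\left(l{\left(o{\left(3,4 \right)} \right)} \right)} = 7 \frac{12}{-1 + \left(-5\right)^{2}} = 7 \frac{12}{-1 + 25} = 7 \cdot \frac{12}{24} = 7 \cdot 12 \cdot \frac{1}{24} = 7 \cdot \frac{1}{2} = \frac{7}{2}$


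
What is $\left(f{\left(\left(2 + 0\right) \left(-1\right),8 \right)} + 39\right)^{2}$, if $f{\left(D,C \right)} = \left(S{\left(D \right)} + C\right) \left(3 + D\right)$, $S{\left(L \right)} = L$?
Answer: $2025$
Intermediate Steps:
$f{\left(D,C \right)} = \left(3 + D\right) \left(C + D\right)$ ($f{\left(D,C \right)} = \left(D + C\right) \left(3 + D\right) = \left(C + D\right) \left(3 + D\right) = \left(3 + D\right) \left(C + D\right)$)
$\left(f{\left(\left(2 + 0\right) \left(-1\right),8 \right)} + 39\right)^{2} = \left(\left(\left(\left(2 + 0\right) \left(-1\right)\right)^{2} + 3 \cdot 8 + 3 \left(2 + 0\right) \left(-1\right) + 8 \left(2 + 0\right) \left(-1\right)\right) + 39\right)^{2} = \left(\left(\left(2 \left(-1\right)\right)^{2} + 24 + 3 \cdot 2 \left(-1\right) + 8 \cdot 2 \left(-1\right)\right) + 39\right)^{2} = \left(\left(\left(-2\right)^{2} + 24 + 3 \left(-2\right) + 8 \left(-2\right)\right) + 39\right)^{2} = \left(\left(4 + 24 - 6 - 16\right) + 39\right)^{2} = \left(6 + 39\right)^{2} = 45^{2} = 2025$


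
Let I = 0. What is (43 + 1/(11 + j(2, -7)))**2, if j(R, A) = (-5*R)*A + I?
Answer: 12138256/6561 ≈ 1850.1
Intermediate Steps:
j(R, A) = -5*A*R (j(R, A) = (-5*R)*A + 0 = -5*A*R + 0 = -5*A*R)
(43 + 1/(11 + j(2, -7)))**2 = (43 + 1/(11 - 5*(-7)*2))**2 = (43 + 1/(11 + 70))**2 = (43 + 1/81)**2 = (3484/81)**2 = 12138256/6561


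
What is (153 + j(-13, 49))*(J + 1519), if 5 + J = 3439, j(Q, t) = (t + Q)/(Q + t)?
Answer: 762762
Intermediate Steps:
j(Q, t) = 1 (j(Q, t) = (Q + t)/(Q + t) = 1)
J = 3434 (J = -5 + 3439 = 3434)
(153 + j(-13, 49))*(J + 1519) = (153 + 1)*(3434 + 1519) = 154*4953 = 762762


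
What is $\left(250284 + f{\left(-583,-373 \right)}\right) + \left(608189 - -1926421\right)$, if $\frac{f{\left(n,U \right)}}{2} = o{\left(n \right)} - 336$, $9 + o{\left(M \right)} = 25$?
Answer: $2784254$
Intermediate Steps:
$o{\left(M \right)} = 16$ ($o{\left(M \right)} = -9 + 25 = 16$)
$f{\left(n,U \right)} = -640$ ($f{\left(n,U \right)} = 2 \left(16 - 336\right) = 2 \left(-320\right) = -640$)
$\left(250284 + f{\left(-583,-373 \right)}\right) + \left(608189 - -1926421\right) = \left(250284 - 640\right) + \left(608189 - -1926421\right) = 249644 + \left(608189 + 1926421\right) = 249644 + 2534610 = 2784254$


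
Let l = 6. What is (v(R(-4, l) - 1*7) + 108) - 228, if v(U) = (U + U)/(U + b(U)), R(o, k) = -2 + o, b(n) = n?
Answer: -119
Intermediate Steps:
v(U) = 1 (v(U) = (U + U)/(U + U) = (2*U)/((2*U)) = (2*U)*(1/(2*U)) = 1)
(v(R(-4, l) - 1*7) + 108) - 228 = (1 + 108) - 228 = 109 - 228 = -119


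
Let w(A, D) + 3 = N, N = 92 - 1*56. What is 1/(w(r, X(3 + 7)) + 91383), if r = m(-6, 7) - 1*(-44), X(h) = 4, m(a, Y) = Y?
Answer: 1/91416 ≈ 1.0939e-5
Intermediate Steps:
N = 36 (N = 92 - 56 = 36)
r = 51 (r = 7 - 1*(-44) = 7 + 44 = 51)
w(A, D) = 33 (w(A, D) = -3 + 36 = 33)
1/(w(r, X(3 + 7)) + 91383) = 1/(33 + 91383) = 1/91416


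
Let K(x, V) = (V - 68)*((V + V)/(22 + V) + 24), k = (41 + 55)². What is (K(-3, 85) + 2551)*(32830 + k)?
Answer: 13433823138/107 ≈ 1.2555e+8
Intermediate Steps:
k = 9216 (k = 96² = 9216)
K(x, V) = (-68 + V)*(24 + 2*V/(22 + V)) (K(x, V) = (-68 + V)*((2*V)/(22 + V) + 24) = (-68 + V)*(2*V/(22 + V) + 24) = (-68 + V)*(24 + 2*V/(22 + V)))
(K(-3, 85) + 2551)*(32830 + k) = (2*(-17952 - 620*85 + 13*85²)/(22 + 85) + 2551)*(32830 + 9216) = (2*(-17952 - 52700 + 13*7225)/107 + 2551)*42046 = (2*(1/107)*(-17952 - 52700 + 93925) + 2551)*42046 = (2*(1/107)*23273 + 2551)*42046 = (46546/107 + 2551)*42046 = (319503/107)*42046 = 13433823138/107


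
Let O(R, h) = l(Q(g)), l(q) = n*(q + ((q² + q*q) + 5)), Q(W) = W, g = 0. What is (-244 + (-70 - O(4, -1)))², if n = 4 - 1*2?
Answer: 104976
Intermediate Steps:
n = 2 (n = 4 - 2 = 2)
l(q) = 10 + 2*q + 4*q² (l(q) = 2*(q + ((q² + q*q) + 5)) = 2*(q + ((q² + q²) + 5)) = 2*(q + (2*q² + 5)) = 2*(q + (5 + 2*q²)) = 2*(5 + q + 2*q²) = 10 + 2*q + 4*q²)
O(R, h) = 10 (O(R, h) = 10 + 2*0 + 4*0² = 10 + 0 + 4*0 = 10 + 0 + 0 = 10)
(-244 + (-70 - O(4, -1)))² = (-244 + (-70 - 1*10))² = (-244 + (-70 - 10))² = (-244 - 80)² = (-324)² = 104976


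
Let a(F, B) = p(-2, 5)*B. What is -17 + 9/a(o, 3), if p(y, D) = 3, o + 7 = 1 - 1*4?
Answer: -16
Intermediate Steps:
o = -10 (o = -7 + (1 - 1*4) = -7 + (1 - 4) = -7 - 3 = -10)
a(F, B) = 3*B
-17 + 9/a(o, 3) = -17 + 9/(3*3) = -17 + 9/9 = -17 + (1/9)*9 = -17 + 1 = -16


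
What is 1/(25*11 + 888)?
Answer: 1/1163 ≈ 0.00085985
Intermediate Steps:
1/(25*11 + 888) = 1/(275 + 888) = 1/1163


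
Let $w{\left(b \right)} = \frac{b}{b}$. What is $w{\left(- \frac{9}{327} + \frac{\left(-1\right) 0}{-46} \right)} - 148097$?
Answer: $-148096$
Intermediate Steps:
$w{\left(b \right)} = 1$
$w{\left(- \frac{9}{327} + \frac{\left(-1\right) 0}{-46} \right)} - 148097 = 1 - 148097 = -148096$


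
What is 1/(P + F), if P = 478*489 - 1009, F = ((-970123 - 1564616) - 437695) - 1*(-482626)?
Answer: -1/2257075 ≈ -4.4305e-7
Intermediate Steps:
F = -2489808 (F = (-2534739 - 437695) + 482626 = -2972434 + 482626 = -2489808)
P = 232733 (P = 233742 - 1009 = 232733)
1/(P + F) = 1/(232733 - 2489808) = 1/(-2257075) = -1/2257075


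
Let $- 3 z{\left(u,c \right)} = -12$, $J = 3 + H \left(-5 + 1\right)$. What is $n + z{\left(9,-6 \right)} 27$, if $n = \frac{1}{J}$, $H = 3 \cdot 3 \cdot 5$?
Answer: $\frac{19115}{177} \approx 107.99$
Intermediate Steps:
$H = 45$ ($H = 9 \cdot 5 = 45$)
$J = -177$ ($J = 3 + 45 \left(-5 + 1\right) = 3 + 45 \left(-4\right) = 3 - 180 = -177$)
$z{\left(u,c \right)} = 4$ ($z{\left(u,c \right)} = \left(- \frac{1}{3}\right) \left(-12\right) = 4$)
$n = - \frac{1}{177}$ ($n = \frac{1}{-177} = - \frac{1}{177} \approx -0.0056497$)
$n + z{\left(9,-6 \right)} 27 = - \frac{1}{177} + 4 \cdot 27 = - \frac{1}{177} + 108 = \frac{19115}{177}$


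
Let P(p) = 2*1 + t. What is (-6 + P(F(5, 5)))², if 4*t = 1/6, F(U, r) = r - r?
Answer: 9025/576 ≈ 15.668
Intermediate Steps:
F(U, r) = 0
t = 1/24 (t = (¼)/6 = (¼)*(⅙) = 1/24 ≈ 0.041667)
P(p) = 49/24 (P(p) = 2*1 + 1/24 = 2 + 1/24 = 49/24)
(-6 + P(F(5, 5)))² = (-6 + 49/24)² = (-95/24)² = 9025/576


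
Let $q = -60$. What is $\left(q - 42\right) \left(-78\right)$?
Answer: $7956$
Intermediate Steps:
$\left(q - 42\right) \left(-78\right) = \left(-60 - 42\right) \left(-78\right) = \left(-102\right) \left(-78\right) = 7956$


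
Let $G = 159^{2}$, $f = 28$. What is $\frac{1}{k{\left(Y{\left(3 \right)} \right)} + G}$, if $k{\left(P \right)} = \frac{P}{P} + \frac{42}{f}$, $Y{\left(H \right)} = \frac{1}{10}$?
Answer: $\frac{2}{50567} \approx 3.9551 \cdot 10^{-5}$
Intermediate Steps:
$G = 25281$
$Y{\left(H \right)} = \frac{1}{10}$
$k{\left(P \right)} = \frac{5}{2}$ ($k{\left(P \right)} = \frac{P}{P} + \frac{42}{28} = 1 + 42 \cdot \frac{1}{28} = 1 + \frac{3}{2} = \frac{5}{2}$)
$\frac{1}{k{\left(Y{\left(3 \right)} \right)} + G} = \frac{1}{\frac{5}{2} + 25281} = \frac{1}{\frac{50567}{2}} = \frac{2}{50567}$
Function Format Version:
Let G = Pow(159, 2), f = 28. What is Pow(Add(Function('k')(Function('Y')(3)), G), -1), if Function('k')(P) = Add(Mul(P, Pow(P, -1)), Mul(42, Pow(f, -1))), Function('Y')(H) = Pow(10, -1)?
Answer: Rational(2, 50567) ≈ 3.9551e-5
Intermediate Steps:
G = 25281
Function('Y')(H) = Rational(1, 10)
Function('k')(P) = Rational(5, 2) (Function('k')(P) = Add(Mul(P, Pow(P, -1)), Mul(42, Pow(28, -1))) = Add(1, Mul(42, Rational(1, 28))) = Add(1, Rational(3, 2)) = Rational(5, 2))
Pow(Add(Function('k')(Function('Y')(3)), G), -1) = Pow(Add(Rational(5, 2), 25281), -1) = Pow(Rational(50567, 2), -1) = Rational(2, 50567)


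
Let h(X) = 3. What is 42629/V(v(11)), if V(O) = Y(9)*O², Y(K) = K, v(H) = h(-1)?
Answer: 42629/81 ≈ 526.28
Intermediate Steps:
v(H) = 3
V(O) = 9*O²
42629/V(v(11)) = 42629/((9*3²)) = 42629/((9*9)) = 42629/81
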